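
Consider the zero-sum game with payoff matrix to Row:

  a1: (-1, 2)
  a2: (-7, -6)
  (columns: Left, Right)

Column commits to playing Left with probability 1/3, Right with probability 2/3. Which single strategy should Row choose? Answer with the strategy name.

Expected payoff of a1: (1/3)·(-1) + (2/3)·2 = 1.
Expected payoff of a2: (1/3)·(-7) + (2/3)·(-6) = -19/3.
The largest is 1, so Row's best response is a1.

a1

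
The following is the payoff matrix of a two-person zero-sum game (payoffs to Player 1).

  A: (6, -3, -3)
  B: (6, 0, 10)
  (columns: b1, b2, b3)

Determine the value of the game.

Row minima: A → -3, B → 0; maximin = 0.
Column maxima: b1 → 6, b2 → 0, b3 → 10; minimax = 0.
Since maximin = minimax = 0, there is a saddle point and the value is 0.

0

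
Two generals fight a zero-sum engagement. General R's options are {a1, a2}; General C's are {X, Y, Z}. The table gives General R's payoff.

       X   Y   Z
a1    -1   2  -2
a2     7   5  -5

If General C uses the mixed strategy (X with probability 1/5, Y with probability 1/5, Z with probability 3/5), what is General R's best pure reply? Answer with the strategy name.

Expected payoff of a1: (1/5)·(-1) + (1/5)·2 + (3/5)·(-2) = -1.
Expected payoff of a2: (1/5)·7 + (1/5)·5 + (3/5)·(-5) = -3/5.
The largest is -3/5, so General R's best response is a2.

a2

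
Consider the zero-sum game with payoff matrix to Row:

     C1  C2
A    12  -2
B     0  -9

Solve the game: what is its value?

Row minima: A → -2, B → -9; maximin = -2.
Column maxima: C1 → 12, C2 → -2; minimax = -2.
Since maximin = minimax = -2, there is a saddle point and the value is -2.

-2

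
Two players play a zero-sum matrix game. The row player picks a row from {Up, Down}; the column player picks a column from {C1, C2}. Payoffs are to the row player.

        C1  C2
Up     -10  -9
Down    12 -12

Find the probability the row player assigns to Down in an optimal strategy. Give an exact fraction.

1/25

Row minima: Up → -10, Down → -12; maximin = -10.
Column maxima: C1 → 12, C2 → -9; minimax = -9.
-10 ≠ -9, so there is no saddle point; optimal play is mixed.
Let the row player play Up with probability p. Expected payoff against C1: (-10)p + 12(1−p) = −22p + 12; against C2: (-9)p + (-12)(1−p) = 3p − 12.
Setting these equal: −22p + 12 = 3p − 12 ⇒ −25p = -24 ⇒ p = 24/25, and the value is (-22)·(24/25) + 12 = -228/25.
For the column player: with q = P(C1), equating Up's and Down's payoffs gives −q − 9 = 24q − 12 ⇒ q = 3/25.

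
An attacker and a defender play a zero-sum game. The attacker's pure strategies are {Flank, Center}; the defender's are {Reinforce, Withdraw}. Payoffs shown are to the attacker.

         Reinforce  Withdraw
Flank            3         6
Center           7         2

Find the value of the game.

9/2

Row minima: Flank → 3, Center → 2; maximin = 3.
Column maxima: Reinforce → 7, Withdraw → 6; minimax = 6.
3 ≠ 6, so there is no saddle point; optimal play is mixed.
Let the attacker play Flank with probability p. Expected payoff against Reinforce: 3p + 7(1−p) = −4p + 7; against Withdraw: 6p + 2(1−p) = 4p + 2.
Setting these equal: −4p + 7 = 4p + 2 ⇒ −8p = -5 ⇒ p = 5/8, and the value is (-4)·(5/8) + 7 = 9/2.
For the defender: with q = P(Reinforce), equating Flank's and Center's payoffs gives −3q + 6 = 5q + 2 ⇒ q = 1/2.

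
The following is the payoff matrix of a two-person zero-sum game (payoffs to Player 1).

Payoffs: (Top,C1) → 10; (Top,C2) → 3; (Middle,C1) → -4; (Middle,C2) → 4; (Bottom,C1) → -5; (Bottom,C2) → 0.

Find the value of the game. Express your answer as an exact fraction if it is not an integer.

Row minima: Top → 3, Middle → -4, Bottom → -5; maximin = 3.
Column maxima: C1 → 10, C2 → 4; minimax = 4.
3 ≠ 4, so there is no saddle point; optimal play is mixed.
Bottom is strictly dominated by Top, so Player 1 never plays it.
On the remaining 2×2 (Top, Middle vs C1, C2):
Let Player 1 play Top with probability p. Expected payoff against C1: 10p + (-4)(1−p) = 14p − 4; against C2: 3p + 4(1−p) = −p + 4.
Setting these equal: 14p − 4 = −p + 4 ⇒ 15p = 8 ⇒ p = 8/15, and the value is (14)·(8/15) − 4 = 52/15.
For Player 2: with q = P(C1), equating Top's and Middle's payoffs gives 7q + 3 = −8q + 4 ⇒ q = 1/15.

52/15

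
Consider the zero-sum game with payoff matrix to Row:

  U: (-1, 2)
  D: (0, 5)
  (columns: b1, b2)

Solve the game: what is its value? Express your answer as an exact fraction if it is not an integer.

Row minima: U → -1, D → 0; maximin = 0.
Column maxima: b1 → 0, b2 → 5; minimax = 0.
Since maximin = minimax = 0, there is a saddle point and the value is 0.

0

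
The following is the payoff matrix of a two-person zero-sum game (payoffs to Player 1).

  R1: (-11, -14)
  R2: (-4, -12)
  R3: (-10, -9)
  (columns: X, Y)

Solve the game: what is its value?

-28/3

Row minima: R1 → -14, R2 → -12, R3 → -10; maximin = -10.
Column maxima: X → -4, Y → -9; minimax = -9.
-10 ≠ -9, so there is no saddle point; optimal play is mixed.
R1 is strictly dominated by R2, so Player 1 never plays it.
On the remaining 2×2 (R2, R3 vs X, Y):
Let Player 1 play R2 with probability p. Expected payoff against X: (-4)p + (-10)(1−p) = 6p − 10; against Y: (-12)p + (-9)(1−p) = −3p − 9.
Setting these equal: 6p − 10 = −3p − 9 ⇒ 9p = 1 ⇒ p = 1/9, and the value is (6)·(1/9) − 10 = -28/3.
For Player 2: with q = P(X), equating R2's and R3's payoffs gives 8q − 12 = −q − 9 ⇒ q = 1/3.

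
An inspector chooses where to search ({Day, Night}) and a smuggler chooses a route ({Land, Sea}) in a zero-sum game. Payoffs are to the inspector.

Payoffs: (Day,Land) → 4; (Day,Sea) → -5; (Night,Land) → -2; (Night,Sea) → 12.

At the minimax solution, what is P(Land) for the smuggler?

17/23

Row minima: Day → -5, Night → -2; maximin = -2.
Column maxima: Land → 4, Sea → 12; minimax = 4.
-2 ≠ 4, so there is no saddle point; optimal play is mixed.
Let the inspector play Day with probability p. Expected payoff against Land: 4p + (-2)(1−p) = 6p − 2; against Sea: (-5)p + 12(1−p) = −17p + 12.
Setting these equal: 6p − 2 = −17p + 12 ⇒ 23p = 14 ⇒ p = 14/23, and the value is (6)·(14/23) − 2 = 38/23.
For the smuggler: with q = P(Land), equating Day's and Night's payoffs gives 9q − 5 = −14q + 12 ⇒ q = 17/23.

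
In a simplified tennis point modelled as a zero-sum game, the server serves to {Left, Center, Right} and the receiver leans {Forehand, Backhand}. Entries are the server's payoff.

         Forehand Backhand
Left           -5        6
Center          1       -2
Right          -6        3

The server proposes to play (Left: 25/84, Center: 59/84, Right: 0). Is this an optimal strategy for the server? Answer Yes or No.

No

Against Forehand this mix gives (25/84)·(-5) + (59/84)·1 = -11/14.
Against Backhand this mix gives (25/84)·6 + (59/84)·(-2) = 8/21.
The receiver will play Forehand, holding the server to -11/14. Shifting weight toward the row that does better against Forehand would raise this floor (the equalizing mix achieves -2/7 against both Forehand and Backhand), so the proposed strategy is not optimal.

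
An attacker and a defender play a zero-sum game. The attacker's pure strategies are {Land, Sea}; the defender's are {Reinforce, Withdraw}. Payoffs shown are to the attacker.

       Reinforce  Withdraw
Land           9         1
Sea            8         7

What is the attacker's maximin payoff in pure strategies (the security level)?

Row minima: Land → 1, Sea → 7.
The best of these is 7.

7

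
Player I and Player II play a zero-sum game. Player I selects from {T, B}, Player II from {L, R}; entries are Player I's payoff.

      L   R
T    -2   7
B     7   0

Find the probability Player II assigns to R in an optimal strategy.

9/16

Row minima: T → -2, B → 0; maximin = 0.
Column maxima: L → 7, R → 7; minimax = 7.
0 ≠ 7, so there is no saddle point; optimal play is mixed.
Let Player I play T with probability p. Expected payoff against L: (-2)p + 7(1−p) = −9p + 7; against R: 7p + 0(1−p) = 7p.
Setting these equal: −9p + 7 = 7p ⇒ −16p = -7 ⇒ p = 7/16, and the value is (-9)·(7/16) + 7 = 49/16.
For Player II: with q = P(L), equating T's and B's payoffs gives −9q + 7 = 7q ⇒ q = 7/16.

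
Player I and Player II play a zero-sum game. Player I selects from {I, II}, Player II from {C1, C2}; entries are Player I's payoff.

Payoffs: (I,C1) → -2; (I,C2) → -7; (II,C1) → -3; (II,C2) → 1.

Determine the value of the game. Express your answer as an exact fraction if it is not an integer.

Row minima: I → -7, II → -3; maximin = -3.
Column maxima: C1 → -2, C2 → 1; minimax = -2.
-3 ≠ -2, so there is no saddle point; optimal play is mixed.
Let Player I play I with probability p. Expected payoff against C1: (-2)p + (-3)(1−p) = p − 3; against C2: (-7)p + 1(1−p) = −8p + 1.
Setting these equal: p − 3 = −8p + 1 ⇒ 9p = 4 ⇒ p = 4/9, and the value is (1)·(4/9) − 3 = -23/9.
For Player II: with q = P(C1), equating I's and II's payoffs gives 5q − 7 = −4q + 1 ⇒ q = 8/9.

-23/9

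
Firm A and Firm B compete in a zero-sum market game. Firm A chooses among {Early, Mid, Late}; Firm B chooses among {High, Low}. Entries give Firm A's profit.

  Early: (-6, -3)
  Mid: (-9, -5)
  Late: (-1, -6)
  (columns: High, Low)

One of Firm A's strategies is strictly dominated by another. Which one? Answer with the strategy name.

Early gives a strictly higher payoff than Mid against every column: -6 > -9, -3 > -5.
So Mid is strictly dominated and Firm A never plays it.

Mid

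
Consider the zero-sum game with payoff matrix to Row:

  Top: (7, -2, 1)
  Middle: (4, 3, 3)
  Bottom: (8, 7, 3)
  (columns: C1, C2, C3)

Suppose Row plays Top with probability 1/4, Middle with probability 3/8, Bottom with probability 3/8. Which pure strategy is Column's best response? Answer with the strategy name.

C3

If Column plays C1, Row's expected payoff is (1/4)·7 + (3/8)·4 + (3/8)·8 = 25/4.
If Column plays C2, Row's expected payoff is (1/4)·(-2) + (3/8)·3 + (3/8)·7 = 13/4.
If Column plays C3, Row's expected payoff is (1/4)·1 + (3/8)·3 + (3/8)·3 = 5/2.
Column minimizes Row's payoff; the smallest is 5/2, so the best response is C3.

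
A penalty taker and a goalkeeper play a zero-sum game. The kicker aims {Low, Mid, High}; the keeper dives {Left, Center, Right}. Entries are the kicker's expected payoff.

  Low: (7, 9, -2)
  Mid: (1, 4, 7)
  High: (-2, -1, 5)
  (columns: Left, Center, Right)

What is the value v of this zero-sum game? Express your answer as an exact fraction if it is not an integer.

17/5

Row minima: Low → -2, Mid → 1, High → -2; maximin = 1.
Column maxima: Left → 7, Center → 9, Right → 7; minimax = 7.
1 ≠ 7, so there is no saddle point; optimal play is mixed.
High is strictly dominated by Mid, so the kicker never plays it.
Center is strictly dominated by Left (it gives the kicker strictly more in every row), so the keeper never plays it.
On the remaining 2×2 (Low, Mid vs Left, Right):
Let the kicker play Low with probability p. Expected payoff against Left: 7p + 1(1−p) = 6p + 1; against Right: (-2)p + 7(1−p) = −9p + 7.
Setting these equal: 6p + 1 = −9p + 7 ⇒ 15p = 6 ⇒ p = 2/5, and the value is (6)·(2/5) + 1 = 17/5.
For the keeper: with q = P(Left), equating Low's and Mid's payoffs gives 9q − 2 = −6q + 7 ⇒ q = 3/5.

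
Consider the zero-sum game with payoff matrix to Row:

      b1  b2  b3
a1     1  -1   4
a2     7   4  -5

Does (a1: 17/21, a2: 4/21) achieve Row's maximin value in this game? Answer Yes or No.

Against b1 this mix gives (17/21)·1 + (4/21)·7 = 15/7.
Against b2 this mix gives (17/21)·(-1) + (4/21)·4 = -1/21.
Against b3 this mix gives (17/21)·4 + (4/21)·(-5) = 16/7.
Column will play b2, holding Row to -1/21. Shifting weight toward the row that does better against b2 would raise this floor (the equalizing mix achieves 11/14 against both b2 and b3), so the proposed strategy is not optimal.

No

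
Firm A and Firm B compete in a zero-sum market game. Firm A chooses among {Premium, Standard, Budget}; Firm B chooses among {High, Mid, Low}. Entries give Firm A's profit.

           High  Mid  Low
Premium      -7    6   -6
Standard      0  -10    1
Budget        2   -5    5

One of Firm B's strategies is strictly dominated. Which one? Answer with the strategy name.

High holds Firm A's payoff strictly below Low in every row: -7 < -6, 0 < 1, 2 < 5.
So Low is strictly dominated for Firm B.

Low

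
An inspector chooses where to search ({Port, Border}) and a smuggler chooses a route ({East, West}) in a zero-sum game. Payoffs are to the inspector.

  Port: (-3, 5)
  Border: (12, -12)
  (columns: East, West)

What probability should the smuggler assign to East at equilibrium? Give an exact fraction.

17/32

Row minima: Port → -3, Border → -12; maximin = -3.
Column maxima: East → 12, West → 5; minimax = 5.
-3 ≠ 5, so there is no saddle point; optimal play is mixed.
Let the inspector play Port with probability p. Expected payoff against East: (-3)p + 12(1−p) = −15p + 12; against West: 5p + (-12)(1−p) = 17p − 12.
Setting these equal: −15p + 12 = 17p − 12 ⇒ −32p = -24 ⇒ p = 3/4, and the value is (-15)·(3/4) + 12 = 3/4.
For the smuggler: with q = P(East), equating Port's and Border's payoffs gives −8q + 5 = 24q − 12 ⇒ q = 17/32.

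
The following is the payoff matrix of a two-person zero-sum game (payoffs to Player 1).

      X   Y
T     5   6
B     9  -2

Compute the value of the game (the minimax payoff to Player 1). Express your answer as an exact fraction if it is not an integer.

16/3

Row minima: T → 5, B → -2; maximin = 5.
Column maxima: X → 9, Y → 6; minimax = 6.
5 ≠ 6, so there is no saddle point; optimal play is mixed.
Let Player 1 play T with probability p. Expected payoff against X: 5p + 9(1−p) = −4p + 9; against Y: 6p + (-2)(1−p) = 8p − 2.
Setting these equal: −4p + 9 = 8p − 2 ⇒ −12p = -11 ⇒ p = 11/12, and the value is (-4)·(11/12) + 9 = 16/3.
For Player 2: with q = P(X), equating T's and B's payoffs gives −q + 6 = 11q − 2 ⇒ q = 2/3.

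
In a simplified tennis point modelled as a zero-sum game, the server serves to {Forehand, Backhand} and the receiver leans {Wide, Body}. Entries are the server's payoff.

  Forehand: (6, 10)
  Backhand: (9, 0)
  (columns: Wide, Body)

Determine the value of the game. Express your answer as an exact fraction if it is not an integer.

Row minima: Forehand → 6, Backhand → 0; maximin = 6.
Column maxima: Wide → 9, Body → 10; minimax = 9.
6 ≠ 9, so there is no saddle point; optimal play is mixed.
Let the server play Forehand with probability p. Expected payoff against Wide: 6p + 9(1−p) = −3p + 9; against Body: 10p + 0(1−p) = 10p.
Setting these equal: −3p + 9 = 10p ⇒ −13p = -9 ⇒ p = 9/13, and the value is (-3)·(9/13) + 9 = 90/13.
For the receiver: with q = P(Wide), equating Forehand's and Backhand's payoffs gives −4q + 10 = 9q ⇒ q = 10/13.

90/13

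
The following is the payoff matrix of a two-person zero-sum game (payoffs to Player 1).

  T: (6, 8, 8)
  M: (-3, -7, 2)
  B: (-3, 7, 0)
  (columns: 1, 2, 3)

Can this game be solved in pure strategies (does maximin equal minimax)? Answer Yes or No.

Row minima: T → 6, M → -7, B → -3; maximin = 6.
Column maxima: 1 → 6, 2 → 8, 3 → 8; minimax = 6.
maximin = minimax = 6, so a saddle point exists.

Yes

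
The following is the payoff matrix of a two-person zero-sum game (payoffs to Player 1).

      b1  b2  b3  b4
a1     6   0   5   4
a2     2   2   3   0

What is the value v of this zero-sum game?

4/3

Row minima: a1 → 0, a2 → 0; maximin = 0.
Column maxima: b1 → 6, b2 → 2, b3 → 5, b4 → 4; minimax = 2.
0 ≠ 2, so there is no saddle point; optimal play is mixed.
b1 is strictly dominated by b4 (it gives Player 1 strictly more in every row), so Player 2 never plays it.
b3 is strictly dominated by b2 (it gives Player 1 strictly more in every row), so Player 2 never plays it.
On the remaining 2×2 (a1, a2 vs b2, b4):
Let Player 1 play a1 with probability p. Expected payoff against b2: 0p + 2(1−p) = −2p + 2; against b4: 4p + 0(1−p) = 4p.
Setting these equal: −2p + 2 = 4p ⇒ −6p = -2 ⇒ p = 1/3, and the value is (-2)·(1/3) + 2 = 4/3.
For Player 2: with q = P(b2), equating a1's and a2's payoffs gives −4q + 4 = 2q ⇒ q = 2/3.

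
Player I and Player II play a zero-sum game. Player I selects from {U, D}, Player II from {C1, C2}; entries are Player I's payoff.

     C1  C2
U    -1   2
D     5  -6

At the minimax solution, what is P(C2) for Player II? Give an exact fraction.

Row minima: U → -1, D → -6; maximin = -1.
Column maxima: C1 → 5, C2 → 2; minimax = 2.
-1 ≠ 2, so there is no saddle point; optimal play is mixed.
Let Player I play U with probability p. Expected payoff against C1: (-1)p + 5(1−p) = −6p + 5; against C2: 2p + (-6)(1−p) = 8p − 6.
Setting these equal: −6p + 5 = 8p − 6 ⇒ −14p = -11 ⇒ p = 11/14, and the value is (-6)·(11/14) + 5 = 2/7.
For Player II: with q = P(C1), equating U's and D's payoffs gives −3q + 2 = 11q − 6 ⇒ q = 4/7.

3/7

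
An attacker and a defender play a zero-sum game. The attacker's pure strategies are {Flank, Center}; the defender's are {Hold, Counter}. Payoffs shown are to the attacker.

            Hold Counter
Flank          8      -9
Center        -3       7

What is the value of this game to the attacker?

Row minima: Flank → -9, Center → -3; maximin = -3.
Column maxima: Hold → 8, Counter → 7; minimax = 7.
-3 ≠ 7, so there is no saddle point; optimal play is mixed.
Let the attacker play Flank with probability p. Expected payoff against Hold: 8p + (-3)(1−p) = 11p − 3; against Counter: (-9)p + 7(1−p) = −16p + 7.
Setting these equal: 11p − 3 = −16p + 7 ⇒ 27p = 10 ⇒ p = 10/27, and the value is (11)·(10/27) − 3 = 29/27.
For the defender: with q = P(Hold), equating Flank's and Center's payoffs gives 17q − 9 = −10q + 7 ⇒ q = 16/27.

29/27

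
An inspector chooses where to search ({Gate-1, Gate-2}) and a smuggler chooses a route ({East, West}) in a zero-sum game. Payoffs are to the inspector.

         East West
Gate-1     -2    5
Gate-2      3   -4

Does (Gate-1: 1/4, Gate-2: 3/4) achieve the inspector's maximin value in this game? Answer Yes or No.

No

Against East this mix gives (1/4)·(-2) + (3/4)·3 = 7/4.
Against West this mix gives (1/4)·5 + (3/4)·(-4) = -7/4.
The smuggler will play West, holding the inspector to -7/4. Shifting weight toward the row that does better against West would raise this floor (the equalizing mix achieves 1/2 against both West and East), so the proposed strategy is not optimal.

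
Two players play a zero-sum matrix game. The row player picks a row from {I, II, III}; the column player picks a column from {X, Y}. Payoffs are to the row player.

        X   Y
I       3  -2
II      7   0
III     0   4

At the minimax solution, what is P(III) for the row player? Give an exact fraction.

Row minima: I → -2, II → 0, III → 0; maximin = 0.
Column maxima: X → 7, Y → 4; minimax = 4.
0 ≠ 4, so there is no saddle point; optimal play is mixed.
I is strictly dominated by II, so the row player never plays it.
On the remaining 2×2 (II, III vs X, Y):
Let the row player play II with probability p. Expected payoff against X: 7p + 0(1−p) = 7p; against Y: 0p + 4(1−p) = −4p + 4.
Setting these equal: 7p = −4p + 4 ⇒ 11p = 4 ⇒ p = 4/11, and the value is (7)·(4/11) = 28/11.
For the column player: with q = P(X), equating II's and III's payoffs gives 7q = −4q + 4 ⇒ q = 4/11.

7/11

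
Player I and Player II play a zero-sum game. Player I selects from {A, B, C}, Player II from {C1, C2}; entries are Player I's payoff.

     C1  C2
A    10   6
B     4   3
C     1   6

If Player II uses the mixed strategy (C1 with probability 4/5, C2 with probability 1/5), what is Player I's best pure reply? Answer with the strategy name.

Expected payoff of A: (4/5)·10 + (1/5)·6 = 46/5.
Expected payoff of B: (4/5)·4 + (1/5)·3 = 19/5.
Expected payoff of C: (4/5)·1 + (1/5)·6 = 2.
The largest is 46/5, so Player I's best response is A.

A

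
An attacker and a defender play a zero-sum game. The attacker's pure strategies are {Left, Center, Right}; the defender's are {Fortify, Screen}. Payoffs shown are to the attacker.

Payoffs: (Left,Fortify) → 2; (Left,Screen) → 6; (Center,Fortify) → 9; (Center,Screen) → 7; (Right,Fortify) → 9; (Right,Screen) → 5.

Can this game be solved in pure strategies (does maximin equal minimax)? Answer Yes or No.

Yes

Row minima: Left → 2, Center → 7, Right → 5; maximin = 7.
Column maxima: Fortify → 9, Screen → 7; minimax = 7.
maximin = minimax = 7, so a saddle point exists.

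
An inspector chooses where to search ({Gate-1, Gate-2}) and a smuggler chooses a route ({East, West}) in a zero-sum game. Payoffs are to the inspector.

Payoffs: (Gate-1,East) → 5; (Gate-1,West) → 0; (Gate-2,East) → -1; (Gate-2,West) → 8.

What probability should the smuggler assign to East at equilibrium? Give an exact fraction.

4/7

Row minima: Gate-1 → 0, Gate-2 → -1; maximin = 0.
Column maxima: East → 5, West → 8; minimax = 5.
0 ≠ 5, so there is no saddle point; optimal play is mixed.
Let the inspector play Gate-1 with probability p. Expected payoff against East: 5p + (-1)(1−p) = 6p − 1; against West: 0p + 8(1−p) = −8p + 8.
Setting these equal: 6p − 1 = −8p + 8 ⇒ 14p = 9 ⇒ p = 9/14, and the value is (6)·(9/14) − 1 = 20/7.
For the smuggler: with q = P(East), equating Gate-1's and Gate-2's payoffs gives 5q = −9q + 8 ⇒ q = 4/7.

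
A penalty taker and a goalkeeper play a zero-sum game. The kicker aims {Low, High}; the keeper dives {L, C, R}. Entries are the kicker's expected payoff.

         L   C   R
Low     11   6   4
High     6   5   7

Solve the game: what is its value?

Row minima: Low → 4, High → 5; maximin = 5.
Column maxima: L → 11, C → 6, R → 7; minimax = 6.
5 ≠ 6, so there is no saddle point; optimal play is mixed.
L is strictly dominated by C (it gives the kicker strictly more in every row), so the keeper never plays it.
On the remaining 2×2 (Low, High vs C, R):
Let the kicker play Low with probability p. Expected payoff against C: 6p + 5(1−p) = p + 5; against R: 4p + 7(1−p) = −3p + 7.
Setting these equal: p + 5 = −3p + 7 ⇒ 4p = 2 ⇒ p = 1/2, and the value is (1)·(1/2) + 5 = 11/2.
For the keeper: with q = P(C), equating Low's and High's payoffs gives 2q + 4 = −2q + 7 ⇒ q = 3/4.

11/2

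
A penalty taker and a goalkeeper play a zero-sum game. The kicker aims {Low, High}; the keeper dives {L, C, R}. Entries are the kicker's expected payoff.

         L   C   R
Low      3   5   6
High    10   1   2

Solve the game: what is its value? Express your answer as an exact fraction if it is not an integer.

Row minima: Low → 3, High → 1; maximin = 3.
Column maxima: L → 10, C → 5, R → 6; minimax = 5.
3 ≠ 5, so there is no saddle point; optimal play is mixed.
R is strictly dominated by C (it gives the kicker strictly more in every row), so the keeper never plays it.
On the remaining 2×2 (Low, High vs L, C):
Let the kicker play Low with probability p. Expected payoff against L: 3p + 10(1−p) = −7p + 10; against C: 5p + 1(1−p) = 4p + 1.
Setting these equal: −7p + 10 = 4p + 1 ⇒ −11p = -9 ⇒ p = 9/11, and the value is (-7)·(9/11) + 10 = 47/11.
For the keeper: with q = P(L), equating Low's and High's payoffs gives −2q + 5 = 9q + 1 ⇒ q = 4/11.

47/11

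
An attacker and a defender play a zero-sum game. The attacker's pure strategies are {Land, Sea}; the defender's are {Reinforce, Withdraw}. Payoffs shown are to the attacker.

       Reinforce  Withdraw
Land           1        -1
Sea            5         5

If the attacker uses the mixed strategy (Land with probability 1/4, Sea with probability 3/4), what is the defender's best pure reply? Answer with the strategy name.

If the defender plays Reinforce, the attacker's expected payoff is (1/4)·1 + (3/4)·5 = 4.
If the defender plays Withdraw, the attacker's expected payoff is (1/4)·(-1) + (3/4)·5 = 7/2.
The defender minimizes the attacker's payoff; the smallest is 7/2, so the best response is Withdraw.

Withdraw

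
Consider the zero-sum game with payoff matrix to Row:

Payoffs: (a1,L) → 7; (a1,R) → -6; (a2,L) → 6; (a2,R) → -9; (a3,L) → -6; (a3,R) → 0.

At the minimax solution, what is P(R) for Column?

Row minima: a1 → -6, a2 → -9, a3 → -6; maximin = -6.
Column maxima: L → 7, R → 0; minimax = 0.
-6 ≠ 0, so there is no saddle point; optimal play is mixed.
a2 is strictly dominated by a1, so Row never plays it.
On the remaining 2×2 (a1, a3 vs L, R):
Let Row play a1 with probability p. Expected payoff against L: 7p + (-6)(1−p) = 13p − 6; against R: (-6)p + 0(1−p) = −6p.
Setting these equal: 13p − 6 = −6p ⇒ 19p = 6 ⇒ p = 6/19, and the value is (13)·(6/19) − 6 = -36/19.
For Column: with q = P(L), equating a1's and a3's payoffs gives 13q − 6 = −6q ⇒ q = 6/19.

13/19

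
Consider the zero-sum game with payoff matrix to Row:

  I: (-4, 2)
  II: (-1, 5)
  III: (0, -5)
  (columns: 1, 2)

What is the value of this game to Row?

Row minima: I → -4, II → -1, III → -5; maximin = -1.
Column maxima: 1 → 0, 2 → 5; minimax = 0.
-1 ≠ 0, so there is no saddle point; optimal play is mixed.
I is strictly dominated by II, so Row never plays it.
On the remaining 2×2 (II, III vs 1, 2):
Let Row play II with probability p. Expected payoff against 1: (-1)p + 0(1−p) = −p; against 2: 5p + (-5)(1−p) = 10p − 5.
Setting these equal: −p = 10p − 5 ⇒ −11p = -5 ⇒ p = 5/11, and the value is (-1)·(5/11) = -5/11.
For Column: with q = P(1), equating II's and III's payoffs gives −6q + 5 = 5q − 5 ⇒ q = 10/11.

-5/11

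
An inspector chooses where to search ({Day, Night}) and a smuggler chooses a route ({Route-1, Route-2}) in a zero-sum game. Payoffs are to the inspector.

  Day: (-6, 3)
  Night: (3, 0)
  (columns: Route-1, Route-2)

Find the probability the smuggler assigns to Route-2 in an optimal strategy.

Row minima: Day → -6, Night → 0; maximin = 0.
Column maxima: Route-1 → 3, Route-2 → 3; minimax = 3.
0 ≠ 3, so there is no saddle point; optimal play is mixed.
Let the inspector play Day with probability p. Expected payoff against Route-1: (-6)p + 3(1−p) = −9p + 3; against Route-2: 3p + 0(1−p) = 3p.
Setting these equal: −9p + 3 = 3p ⇒ −12p = -3 ⇒ p = 1/4, and the value is (-9)·(1/4) + 3 = 3/4.
For the smuggler: with q = P(Route-1), equating Day's and Night's payoffs gives −9q + 3 = 3q ⇒ q = 1/4.

3/4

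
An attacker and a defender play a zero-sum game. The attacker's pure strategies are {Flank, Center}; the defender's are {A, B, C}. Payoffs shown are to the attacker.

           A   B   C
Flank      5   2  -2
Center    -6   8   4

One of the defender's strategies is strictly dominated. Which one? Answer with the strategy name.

C holds the attacker's payoff strictly below B in every row: -2 < 2, 4 < 8.
So B is strictly dominated for the defender.

B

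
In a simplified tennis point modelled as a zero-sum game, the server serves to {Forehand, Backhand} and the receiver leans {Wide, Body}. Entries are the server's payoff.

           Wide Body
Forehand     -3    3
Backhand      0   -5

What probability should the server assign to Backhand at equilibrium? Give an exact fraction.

6/11

Row minima: Forehand → -3, Backhand → -5; maximin = -3.
Column maxima: Wide → 0, Body → 3; minimax = 0.
-3 ≠ 0, so there is no saddle point; optimal play is mixed.
Let the server play Forehand with probability p. Expected payoff against Wide: (-3)p + 0(1−p) = −3p; against Body: 3p + (-5)(1−p) = 8p − 5.
Setting these equal: −3p = 8p − 5 ⇒ −11p = -5 ⇒ p = 5/11, and the value is (-3)·(5/11) = -15/11.
For the receiver: with q = P(Wide), equating Forehand's and Backhand's payoffs gives −6q + 3 = 5q − 5 ⇒ q = 8/11.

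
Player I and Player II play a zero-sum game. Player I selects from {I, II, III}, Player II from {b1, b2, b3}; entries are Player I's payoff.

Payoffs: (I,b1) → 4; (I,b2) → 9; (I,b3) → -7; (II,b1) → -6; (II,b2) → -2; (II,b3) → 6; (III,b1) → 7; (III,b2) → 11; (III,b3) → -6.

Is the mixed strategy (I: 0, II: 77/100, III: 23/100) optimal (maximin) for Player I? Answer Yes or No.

No

Against b1 this mix gives (77/100)·(-6) + (23/100)·7 = -301/100.
Against b2 this mix gives (77/100)·(-2) + (23/100)·11 = 99/100.
Against b3 this mix gives (77/100)·6 + (23/100)·(-6) = 81/25.
Player II will play b1, holding Player I to -301/100. Shifting weight toward the row that does better against b1 would raise this floor (the equalizing mix achieves 6/25 against both b1 and b3), so the proposed strategy is not optimal.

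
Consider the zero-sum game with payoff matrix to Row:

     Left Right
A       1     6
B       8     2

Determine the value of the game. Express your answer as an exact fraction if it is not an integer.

Row minima: A → 1, B → 2; maximin = 2.
Column maxima: Left → 8, Right → 6; minimax = 6.
2 ≠ 6, so there is no saddle point; optimal play is mixed.
Let Row play A with probability p. Expected payoff against Left: 1p + 8(1−p) = −7p + 8; against Right: 6p + 2(1−p) = 4p + 2.
Setting these equal: −7p + 8 = 4p + 2 ⇒ −11p = -6 ⇒ p = 6/11, and the value is (-7)·(6/11) + 8 = 46/11.
For Column: with q = P(Left), equating A's and B's payoffs gives −5q + 6 = 6q + 2 ⇒ q = 4/11.

46/11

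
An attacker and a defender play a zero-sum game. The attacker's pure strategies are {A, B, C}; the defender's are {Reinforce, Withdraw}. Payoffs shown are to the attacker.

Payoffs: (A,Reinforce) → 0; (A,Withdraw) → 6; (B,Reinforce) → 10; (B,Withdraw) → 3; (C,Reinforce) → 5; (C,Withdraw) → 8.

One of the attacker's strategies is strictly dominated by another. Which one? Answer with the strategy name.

C gives a strictly higher payoff than A against every column: 5 > 0, 8 > 6.
So A is strictly dominated and the attacker never plays it.

A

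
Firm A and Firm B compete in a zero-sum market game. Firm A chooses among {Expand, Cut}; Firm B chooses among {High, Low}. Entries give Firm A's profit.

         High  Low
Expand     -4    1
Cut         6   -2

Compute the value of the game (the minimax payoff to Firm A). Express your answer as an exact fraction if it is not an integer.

-2/13

Row minima: Expand → -4, Cut → -2; maximin = -2.
Column maxima: High → 6, Low → 1; minimax = 1.
-2 ≠ 1, so there is no saddle point; optimal play is mixed.
Let Firm A play Expand with probability p. Expected payoff against High: (-4)p + 6(1−p) = −10p + 6; against Low: 1p + (-2)(1−p) = 3p − 2.
Setting these equal: −10p + 6 = 3p − 2 ⇒ −13p = -8 ⇒ p = 8/13, and the value is (-10)·(8/13) + 6 = -2/13.
For Firm B: with q = P(High), equating Expand's and Cut's payoffs gives −5q + 1 = 8q − 2 ⇒ q = 3/13.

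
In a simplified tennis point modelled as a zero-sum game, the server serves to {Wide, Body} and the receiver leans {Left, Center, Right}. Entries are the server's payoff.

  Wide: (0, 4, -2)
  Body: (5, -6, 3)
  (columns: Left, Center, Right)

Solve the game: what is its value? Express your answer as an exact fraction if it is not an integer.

Row minima: Wide → -2, Body → -6; maximin = -2.
Column maxima: Left → 5, Center → 4, Right → 3; minimax = 3.
-2 ≠ 3, so there is no saddle point; optimal play is mixed.
Left is strictly dominated by Right (it gives the server strictly more in every row), so the receiver never plays it.
On the remaining 2×2 (Wide, Body vs Center, Right):
Let the server play Wide with probability p. Expected payoff against Center: 4p + (-6)(1−p) = 10p − 6; against Right: (-2)p + 3(1−p) = −5p + 3.
Setting these equal: 10p − 6 = −5p + 3 ⇒ 15p = 9 ⇒ p = 3/5, and the value is (10)·(3/5) − 6 = 0.
For the receiver: with q = P(Center), equating Wide's and Body's payoffs gives 6q − 2 = −9q + 3 ⇒ q = 1/3.

0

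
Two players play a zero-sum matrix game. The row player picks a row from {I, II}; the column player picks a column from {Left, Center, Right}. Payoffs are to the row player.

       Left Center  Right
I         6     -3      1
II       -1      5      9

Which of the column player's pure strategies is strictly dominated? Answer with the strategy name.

Center holds the row player's payoff strictly below Right in every row: -3 < 1, 5 < 9.
So Right is strictly dominated for the column player.

Right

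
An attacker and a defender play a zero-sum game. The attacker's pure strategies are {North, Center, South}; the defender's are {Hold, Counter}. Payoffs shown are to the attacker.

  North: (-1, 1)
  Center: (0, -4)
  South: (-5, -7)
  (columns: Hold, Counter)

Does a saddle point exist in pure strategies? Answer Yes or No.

No

Row minima: North → -1, Center → -4, South → -7; maximin = -1.
Column maxima: Hold → 0, Counter → 1; minimax = 0.
-1 ≠ 0, so no pure-strategy equilibrium exists.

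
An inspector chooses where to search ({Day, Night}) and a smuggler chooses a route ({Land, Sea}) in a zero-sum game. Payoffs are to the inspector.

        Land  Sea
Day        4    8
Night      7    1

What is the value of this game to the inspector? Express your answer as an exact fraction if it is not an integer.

Row minima: Day → 4, Night → 1; maximin = 4.
Column maxima: Land → 7, Sea → 8; minimax = 7.
4 ≠ 7, so there is no saddle point; optimal play is mixed.
Let the inspector play Day with probability p. Expected payoff against Land: 4p + 7(1−p) = −3p + 7; against Sea: 8p + 1(1−p) = 7p + 1.
Setting these equal: −3p + 7 = 7p + 1 ⇒ −10p = -6 ⇒ p = 3/5, and the value is (-3)·(3/5) + 7 = 26/5.
For the smuggler: with q = P(Land), equating Day's and Night's payoffs gives −4q + 8 = 6q + 1 ⇒ q = 7/10.

26/5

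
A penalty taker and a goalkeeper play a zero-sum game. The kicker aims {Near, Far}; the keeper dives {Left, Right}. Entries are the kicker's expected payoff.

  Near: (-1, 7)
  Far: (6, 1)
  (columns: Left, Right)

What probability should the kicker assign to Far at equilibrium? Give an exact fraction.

Row minima: Near → -1, Far → 1; maximin = 1.
Column maxima: Left → 6, Right → 7; minimax = 6.
1 ≠ 6, so there is no saddle point; optimal play is mixed.
Let the kicker play Near with probability p. Expected payoff against Left: (-1)p + 6(1−p) = −7p + 6; against Right: 7p + 1(1−p) = 6p + 1.
Setting these equal: −7p + 6 = 6p + 1 ⇒ −13p = -5 ⇒ p = 5/13, and the value is (-7)·(5/13) + 6 = 43/13.
For the keeper: with q = P(Left), equating Near's and Far's payoffs gives −8q + 7 = 5q + 1 ⇒ q = 6/13.

8/13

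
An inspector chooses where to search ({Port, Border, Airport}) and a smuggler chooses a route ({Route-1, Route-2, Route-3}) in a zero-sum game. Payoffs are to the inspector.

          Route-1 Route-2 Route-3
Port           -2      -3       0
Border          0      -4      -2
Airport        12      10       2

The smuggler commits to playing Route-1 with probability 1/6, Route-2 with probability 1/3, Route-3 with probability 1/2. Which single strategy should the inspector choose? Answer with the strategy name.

Expected payoff of Port: (1/6)·(-2) + (1/3)·(-3) + (1/2)·0 = -4/3.
Expected payoff of Border: (1/6)·0 + (1/3)·(-4) + (1/2)·(-2) = -7/3.
Expected payoff of Airport: (1/6)·12 + (1/3)·10 + (1/2)·2 = 19/3.
The largest is 19/3, so the inspector's best response is Airport.

Airport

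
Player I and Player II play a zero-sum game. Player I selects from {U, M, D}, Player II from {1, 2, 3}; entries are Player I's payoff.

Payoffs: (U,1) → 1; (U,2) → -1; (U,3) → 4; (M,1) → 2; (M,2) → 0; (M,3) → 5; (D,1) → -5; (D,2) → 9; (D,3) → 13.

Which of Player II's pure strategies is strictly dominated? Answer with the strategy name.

3

1 holds Player I's payoff strictly below 3 in every row: 1 < 4, 2 < 5, -5 < 13.
So 3 is strictly dominated for Player II.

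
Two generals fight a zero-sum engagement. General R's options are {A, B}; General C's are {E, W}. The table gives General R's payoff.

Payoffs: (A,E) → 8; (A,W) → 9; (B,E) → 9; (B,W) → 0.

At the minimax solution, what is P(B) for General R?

Row minima: A → 8, B → 0; maximin = 8.
Column maxima: E → 9, W → 9; minimax = 9.
8 ≠ 9, so there is no saddle point; optimal play is mixed.
Let General R play A with probability p. Expected payoff against E: 8p + 9(1−p) = −p + 9; against W: 9p + 0(1−p) = 9p.
Setting these equal: −p + 9 = 9p ⇒ −10p = -9 ⇒ p = 9/10, and the value is (-1)·(9/10) + 9 = 81/10.
For General C: with q = P(E), equating A's and B's payoffs gives −q + 9 = 9q ⇒ q = 9/10.

1/10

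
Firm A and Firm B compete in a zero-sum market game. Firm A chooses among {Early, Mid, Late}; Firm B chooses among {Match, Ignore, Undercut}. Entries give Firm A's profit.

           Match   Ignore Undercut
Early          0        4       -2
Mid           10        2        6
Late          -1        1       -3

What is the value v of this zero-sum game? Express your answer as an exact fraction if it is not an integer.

Row minima: Early → -2, Mid → 2, Late → -3; maximin = 2.
Column maxima: Match → 10, Ignore → 4, Undercut → 6; minimax = 4.
2 ≠ 4, so there is no saddle point; optimal play is mixed.
Late is strictly dominated by Early, so Firm A never plays it.
Match is strictly dominated by Undercut (it gives Firm A strictly more in every row), so Firm B never plays it.
On the remaining 2×2 (Early, Mid vs Ignore, Undercut):
Let Firm A play Early with probability p. Expected payoff against Ignore: 4p + 2(1−p) = 2p + 2; against Undercut: (-2)p + 6(1−p) = −8p + 6.
Setting these equal: 2p + 2 = −8p + 6 ⇒ 10p = 4 ⇒ p = 2/5, and the value is (2)·(2/5) + 2 = 14/5.
For Firm B: with q = P(Ignore), equating Early's and Mid's payoffs gives 6q − 2 = −4q + 6 ⇒ q = 4/5.

14/5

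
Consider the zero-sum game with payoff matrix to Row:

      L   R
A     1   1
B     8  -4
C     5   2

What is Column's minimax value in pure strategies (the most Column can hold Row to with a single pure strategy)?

Column maxima: L → 8, R → 2.
The smallest of these is 2.

2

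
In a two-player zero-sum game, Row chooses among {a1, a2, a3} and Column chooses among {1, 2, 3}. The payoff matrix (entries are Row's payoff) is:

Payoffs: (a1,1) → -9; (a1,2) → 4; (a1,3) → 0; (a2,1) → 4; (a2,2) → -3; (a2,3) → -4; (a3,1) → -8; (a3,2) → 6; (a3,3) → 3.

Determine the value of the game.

-20/19

Row minima: a1 → -9, a2 → -4, a3 → -8; maximin = -4.
Column maxima: 1 → 4, 2 → 6, 3 → 3; minimax = 3.
-4 ≠ 3, so there is no saddle point; optimal play is mixed.
a1 is strictly dominated by a3, so Row never plays it.
2 is strictly dominated by 3 (it gives Row strictly more in every row), so Column never plays it.
On the remaining 2×2 (a2, a3 vs 1, 3):
Let Row play a2 with probability p. Expected payoff against 1: 4p + (-8)(1−p) = 12p − 8; against 3: (-4)p + 3(1−p) = −7p + 3.
Setting these equal: 12p − 8 = −7p + 3 ⇒ 19p = 11 ⇒ p = 11/19, and the value is (12)·(11/19) − 8 = -20/19.
For Column: with q = P(1), equating a2's and a3's payoffs gives 8q − 4 = −11q + 3 ⇒ q = 7/19.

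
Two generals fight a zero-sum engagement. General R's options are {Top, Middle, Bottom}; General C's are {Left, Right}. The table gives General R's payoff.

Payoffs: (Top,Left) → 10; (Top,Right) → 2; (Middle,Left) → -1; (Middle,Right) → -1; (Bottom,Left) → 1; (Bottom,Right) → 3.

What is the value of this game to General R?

14/5

Row minima: Top → 2, Middle → -1, Bottom → 1; maximin = 2.
Column maxima: Left → 10, Right → 3; minimax = 3.
2 ≠ 3, so there is no saddle point; optimal play is mixed.
Middle is strictly dominated by Top, so General R never plays it.
On the remaining 2×2 (Top, Bottom vs Left, Right):
Let General R play Top with probability p. Expected payoff against Left: 10p + 1(1−p) = 9p + 1; against Right: 2p + 3(1−p) = −p + 3.
Setting these equal: 9p + 1 = −p + 3 ⇒ 10p = 2 ⇒ p = 1/5, and the value is (9)·(1/5) + 1 = 14/5.
For General C: with q = P(Left), equating Top's and Bottom's payoffs gives 8q + 2 = −2q + 3 ⇒ q = 1/10.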